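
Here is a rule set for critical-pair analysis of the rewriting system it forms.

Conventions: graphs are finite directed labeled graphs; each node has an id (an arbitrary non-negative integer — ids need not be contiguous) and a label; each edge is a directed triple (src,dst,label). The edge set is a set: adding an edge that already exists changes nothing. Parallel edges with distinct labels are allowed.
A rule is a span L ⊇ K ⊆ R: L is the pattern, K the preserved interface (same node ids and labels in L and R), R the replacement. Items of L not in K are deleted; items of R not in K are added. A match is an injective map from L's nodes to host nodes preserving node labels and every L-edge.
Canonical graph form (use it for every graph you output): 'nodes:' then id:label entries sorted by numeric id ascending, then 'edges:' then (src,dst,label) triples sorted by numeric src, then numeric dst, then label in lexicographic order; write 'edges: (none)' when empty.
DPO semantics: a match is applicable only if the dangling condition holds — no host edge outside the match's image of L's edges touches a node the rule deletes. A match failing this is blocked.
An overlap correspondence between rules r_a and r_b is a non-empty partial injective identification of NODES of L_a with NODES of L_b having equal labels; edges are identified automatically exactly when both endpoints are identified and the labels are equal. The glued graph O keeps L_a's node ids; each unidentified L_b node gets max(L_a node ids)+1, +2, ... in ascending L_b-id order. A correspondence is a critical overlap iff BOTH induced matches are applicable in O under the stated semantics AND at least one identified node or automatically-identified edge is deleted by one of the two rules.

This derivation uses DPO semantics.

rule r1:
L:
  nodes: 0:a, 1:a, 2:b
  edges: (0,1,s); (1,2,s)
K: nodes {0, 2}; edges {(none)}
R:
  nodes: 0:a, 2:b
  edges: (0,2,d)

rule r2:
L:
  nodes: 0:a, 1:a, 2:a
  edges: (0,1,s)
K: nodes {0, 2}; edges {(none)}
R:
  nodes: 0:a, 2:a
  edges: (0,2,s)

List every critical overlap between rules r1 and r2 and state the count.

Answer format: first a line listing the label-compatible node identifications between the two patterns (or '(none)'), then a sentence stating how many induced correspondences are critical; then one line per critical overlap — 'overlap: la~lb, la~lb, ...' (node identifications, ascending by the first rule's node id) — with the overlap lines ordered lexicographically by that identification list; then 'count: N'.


label-compatible node identifications between L(r1) and L(r2): 0~0, 0~1, 0~2, 1~0, 1~1, 1~2
2 of the induced correspondences are critical overlaps of r1 and r2.
overlap: 0~0, 1~2
overlap: 1~2
count: 2


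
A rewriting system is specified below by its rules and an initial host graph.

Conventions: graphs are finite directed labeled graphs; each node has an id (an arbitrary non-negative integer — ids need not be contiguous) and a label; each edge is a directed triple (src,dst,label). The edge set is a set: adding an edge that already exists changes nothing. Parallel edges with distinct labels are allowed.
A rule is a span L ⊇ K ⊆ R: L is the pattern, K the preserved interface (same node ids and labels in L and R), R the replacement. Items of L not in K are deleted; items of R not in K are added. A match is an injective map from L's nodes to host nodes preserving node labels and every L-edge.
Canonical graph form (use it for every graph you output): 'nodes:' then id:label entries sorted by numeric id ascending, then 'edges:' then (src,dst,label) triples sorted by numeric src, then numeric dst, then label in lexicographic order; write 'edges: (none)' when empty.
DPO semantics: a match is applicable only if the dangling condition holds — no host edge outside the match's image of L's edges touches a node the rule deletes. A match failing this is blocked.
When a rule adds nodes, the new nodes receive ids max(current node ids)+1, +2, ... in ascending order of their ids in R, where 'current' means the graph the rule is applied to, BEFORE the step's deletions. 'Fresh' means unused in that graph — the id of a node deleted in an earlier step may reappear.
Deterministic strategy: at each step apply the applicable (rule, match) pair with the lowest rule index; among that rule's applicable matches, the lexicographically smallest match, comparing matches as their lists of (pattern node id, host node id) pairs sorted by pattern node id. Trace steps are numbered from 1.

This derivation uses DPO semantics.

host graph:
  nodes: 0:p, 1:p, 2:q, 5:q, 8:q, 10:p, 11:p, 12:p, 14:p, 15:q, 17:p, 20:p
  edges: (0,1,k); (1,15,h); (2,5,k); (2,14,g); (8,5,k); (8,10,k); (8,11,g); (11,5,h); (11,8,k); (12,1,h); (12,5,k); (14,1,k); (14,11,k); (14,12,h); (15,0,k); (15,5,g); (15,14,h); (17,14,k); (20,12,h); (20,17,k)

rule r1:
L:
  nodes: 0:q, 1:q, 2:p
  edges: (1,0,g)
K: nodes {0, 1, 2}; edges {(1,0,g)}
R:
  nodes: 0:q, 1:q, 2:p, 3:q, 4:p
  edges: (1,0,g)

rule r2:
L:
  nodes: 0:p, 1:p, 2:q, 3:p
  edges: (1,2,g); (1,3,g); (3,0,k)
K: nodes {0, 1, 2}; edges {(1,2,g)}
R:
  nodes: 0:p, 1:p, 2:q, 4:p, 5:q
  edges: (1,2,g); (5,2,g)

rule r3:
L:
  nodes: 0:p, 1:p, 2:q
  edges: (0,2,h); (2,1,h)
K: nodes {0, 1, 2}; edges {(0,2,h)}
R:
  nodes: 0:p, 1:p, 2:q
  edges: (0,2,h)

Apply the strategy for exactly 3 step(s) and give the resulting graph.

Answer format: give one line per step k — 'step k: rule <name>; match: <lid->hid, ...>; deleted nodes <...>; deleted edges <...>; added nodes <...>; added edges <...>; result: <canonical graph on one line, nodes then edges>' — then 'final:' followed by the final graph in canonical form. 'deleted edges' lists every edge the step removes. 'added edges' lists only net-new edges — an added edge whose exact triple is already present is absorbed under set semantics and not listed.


step 1: rule r1; match: 0->5, 1->15, 2->0; deleted nodes (none); deleted edges (none); added nodes 21, 22; added edges (none); result: nodes: 0:p, 1:p, 2:q, 5:q, 8:q, 10:p, 11:p, 12:p, 14:p, 15:q, 17:p, 20:p, 21:q, 22:p edges: (0,1,k); (1,15,h); (2,5,k); (2,14,g); (8,5,k); (8,10,k); (8,11,g); (11,5,h); (11,8,k); (12,1,h); (12,5,k); (14,1,k); (14,11,k); (14,12,h); (15,0,k); (15,5,g); (15,14,h); (17,14,k); (20,12,h); (20,17,k)
step 2: rule r1; match: 0->5, 1->15, 2->0; deleted nodes (none); deleted edges (none); added nodes 23, 24; added edges (none); result: nodes: 0:p, 1:p, 2:q, 5:q, 8:q, 10:p, 11:p, 12:p, 14:p, 15:q, 17:p, 20:p, 21:q, 22:p, 23:q, 24:p edges: (0,1,k); (1,15,h); (2,5,k); (2,14,g); (8,5,k); (8,10,k); (8,11,g); (11,5,h); (11,8,k); (12,1,h); (12,5,k); (14,1,k); (14,11,k); (14,12,h); (15,0,k); (15,5,g); (15,14,h); (17,14,k); (20,12,h); (20,17,k)
step 3: rule r1; match: 0->5, 1->15, 2->0; deleted nodes (none); deleted edges (none); added nodes 25, 26; added edges (none); result: nodes: 0:p, 1:p, 2:q, 5:q, 8:q, 10:p, 11:p, 12:p, 14:p, 15:q, 17:p, 20:p, 21:q, 22:p, 23:q, 24:p, 25:q, 26:p edges: (0,1,k); (1,15,h); (2,5,k); (2,14,g); (8,5,k); (8,10,k); (8,11,g); (11,5,h); (11,8,k); (12,1,h); (12,5,k); (14,1,k); (14,11,k); (14,12,h); (15,0,k); (15,5,g); (15,14,h); (17,14,k); (20,12,h); (20,17,k)
final:
nodes: 0:p, 1:p, 2:q, 5:q, 8:q, 10:p, 11:p, 12:p, 14:p, 15:q, 17:p, 20:p, 21:q, 22:p, 23:q, 24:p, 25:q, 26:p
edges: (0,1,k); (1,15,h); (2,5,k); (2,14,g); (8,5,k); (8,10,k); (8,11,g); (11,5,h); (11,8,k); (12,1,h); (12,5,k); (14,1,k); (14,11,k); (14,12,h); (15,0,k); (15,5,g); (15,14,h); (17,14,k); (20,12,h); (20,17,k)


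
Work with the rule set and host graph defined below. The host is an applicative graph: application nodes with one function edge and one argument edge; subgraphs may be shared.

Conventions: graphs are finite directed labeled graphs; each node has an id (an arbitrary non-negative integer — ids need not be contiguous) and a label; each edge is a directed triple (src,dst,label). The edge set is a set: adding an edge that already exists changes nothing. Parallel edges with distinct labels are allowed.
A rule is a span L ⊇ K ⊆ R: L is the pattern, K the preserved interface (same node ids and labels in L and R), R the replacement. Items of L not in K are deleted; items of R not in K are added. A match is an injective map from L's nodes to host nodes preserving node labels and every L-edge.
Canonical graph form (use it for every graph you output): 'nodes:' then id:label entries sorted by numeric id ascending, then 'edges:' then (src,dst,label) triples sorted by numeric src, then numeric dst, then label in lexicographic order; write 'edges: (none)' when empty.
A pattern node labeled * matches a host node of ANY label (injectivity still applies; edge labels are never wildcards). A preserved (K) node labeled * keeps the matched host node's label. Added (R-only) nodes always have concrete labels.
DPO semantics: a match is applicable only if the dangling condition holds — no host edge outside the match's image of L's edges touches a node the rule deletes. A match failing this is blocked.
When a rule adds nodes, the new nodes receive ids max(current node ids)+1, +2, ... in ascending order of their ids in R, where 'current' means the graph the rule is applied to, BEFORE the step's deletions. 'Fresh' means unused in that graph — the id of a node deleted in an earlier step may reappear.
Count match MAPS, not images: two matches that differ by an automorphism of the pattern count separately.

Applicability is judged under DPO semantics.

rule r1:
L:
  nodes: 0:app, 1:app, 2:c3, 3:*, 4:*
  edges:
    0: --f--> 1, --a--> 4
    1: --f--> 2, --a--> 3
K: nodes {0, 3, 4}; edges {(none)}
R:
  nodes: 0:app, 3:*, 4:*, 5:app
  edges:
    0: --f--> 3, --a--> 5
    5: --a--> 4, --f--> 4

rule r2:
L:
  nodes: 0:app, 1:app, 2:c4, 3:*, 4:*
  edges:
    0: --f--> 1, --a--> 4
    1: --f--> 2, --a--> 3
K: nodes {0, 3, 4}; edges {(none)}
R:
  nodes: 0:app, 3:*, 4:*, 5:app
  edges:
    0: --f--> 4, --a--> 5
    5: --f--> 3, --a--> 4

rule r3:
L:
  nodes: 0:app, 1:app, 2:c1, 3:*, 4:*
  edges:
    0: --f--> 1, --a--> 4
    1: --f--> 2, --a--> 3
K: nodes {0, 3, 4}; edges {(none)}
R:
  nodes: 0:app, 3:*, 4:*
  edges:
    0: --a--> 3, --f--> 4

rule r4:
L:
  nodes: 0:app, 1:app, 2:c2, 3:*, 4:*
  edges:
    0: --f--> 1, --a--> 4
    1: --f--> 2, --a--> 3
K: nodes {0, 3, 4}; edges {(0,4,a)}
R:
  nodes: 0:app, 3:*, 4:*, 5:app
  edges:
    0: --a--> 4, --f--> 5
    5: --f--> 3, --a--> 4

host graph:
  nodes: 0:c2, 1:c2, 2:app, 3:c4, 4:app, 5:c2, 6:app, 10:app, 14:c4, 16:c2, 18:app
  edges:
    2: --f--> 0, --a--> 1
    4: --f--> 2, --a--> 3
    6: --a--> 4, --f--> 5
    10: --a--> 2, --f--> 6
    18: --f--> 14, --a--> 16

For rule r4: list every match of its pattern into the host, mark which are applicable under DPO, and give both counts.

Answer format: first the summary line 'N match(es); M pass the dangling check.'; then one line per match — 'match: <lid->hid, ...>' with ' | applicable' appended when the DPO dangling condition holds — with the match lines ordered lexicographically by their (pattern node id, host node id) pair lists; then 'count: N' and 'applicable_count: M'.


2 match(es); 1 pass the dangling check.
match: 0->4, 1->2, 2->0, 3->1, 4->3
match: 0->10, 1->6, 2->5, 3->4, 4->2 | applicable
count: 2
applicable_count: 1


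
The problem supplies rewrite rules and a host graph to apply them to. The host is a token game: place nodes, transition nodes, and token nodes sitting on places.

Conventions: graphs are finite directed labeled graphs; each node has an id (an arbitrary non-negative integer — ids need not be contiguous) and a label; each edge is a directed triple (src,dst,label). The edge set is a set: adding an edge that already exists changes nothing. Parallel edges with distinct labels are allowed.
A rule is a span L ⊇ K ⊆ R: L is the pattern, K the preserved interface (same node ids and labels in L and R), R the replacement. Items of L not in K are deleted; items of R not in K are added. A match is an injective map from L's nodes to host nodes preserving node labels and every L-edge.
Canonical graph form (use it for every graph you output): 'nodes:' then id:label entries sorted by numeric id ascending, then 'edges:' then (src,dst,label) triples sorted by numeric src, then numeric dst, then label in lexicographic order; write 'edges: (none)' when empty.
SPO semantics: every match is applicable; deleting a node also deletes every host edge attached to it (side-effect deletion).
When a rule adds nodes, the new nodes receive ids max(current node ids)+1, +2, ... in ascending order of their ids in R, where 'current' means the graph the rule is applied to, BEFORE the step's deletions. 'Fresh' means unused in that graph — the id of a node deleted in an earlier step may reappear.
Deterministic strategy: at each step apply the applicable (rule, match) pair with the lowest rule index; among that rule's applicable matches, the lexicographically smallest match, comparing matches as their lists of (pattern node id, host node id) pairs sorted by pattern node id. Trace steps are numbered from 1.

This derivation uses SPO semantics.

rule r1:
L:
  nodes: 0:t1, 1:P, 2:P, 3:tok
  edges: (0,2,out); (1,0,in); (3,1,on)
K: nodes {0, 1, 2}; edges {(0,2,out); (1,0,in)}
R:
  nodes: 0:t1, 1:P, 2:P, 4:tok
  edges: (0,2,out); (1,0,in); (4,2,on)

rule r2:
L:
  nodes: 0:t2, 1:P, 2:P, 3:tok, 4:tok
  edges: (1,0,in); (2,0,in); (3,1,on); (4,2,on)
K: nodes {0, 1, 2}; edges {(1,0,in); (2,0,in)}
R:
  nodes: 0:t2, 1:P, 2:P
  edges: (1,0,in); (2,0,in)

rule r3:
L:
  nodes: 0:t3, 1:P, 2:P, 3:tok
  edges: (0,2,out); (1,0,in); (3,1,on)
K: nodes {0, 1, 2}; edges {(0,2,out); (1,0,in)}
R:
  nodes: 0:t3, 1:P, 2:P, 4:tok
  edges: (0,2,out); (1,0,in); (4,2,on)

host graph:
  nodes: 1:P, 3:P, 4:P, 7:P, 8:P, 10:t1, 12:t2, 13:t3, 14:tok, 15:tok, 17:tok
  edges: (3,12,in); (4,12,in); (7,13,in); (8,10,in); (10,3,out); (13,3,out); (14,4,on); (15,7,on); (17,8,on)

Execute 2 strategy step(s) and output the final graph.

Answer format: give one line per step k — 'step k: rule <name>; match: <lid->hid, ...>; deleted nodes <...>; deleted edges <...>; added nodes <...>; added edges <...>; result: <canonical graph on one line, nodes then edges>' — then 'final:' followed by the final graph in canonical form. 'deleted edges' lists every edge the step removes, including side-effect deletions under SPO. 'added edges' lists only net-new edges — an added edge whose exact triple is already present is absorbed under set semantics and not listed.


step 1: rule r1; match: 0->10, 1->8, 2->3, 3->17; deleted nodes 17; deleted edges (17,8,on); added nodes 18; added edges (18,3,on); result: nodes: 1:P, 3:P, 4:P, 7:P, 8:P, 10:t1, 12:t2, 13:t3, 14:tok, 15:tok, 18:tok edges: (3,12,in); (4,12,in); (7,13,in); (8,10,in); (10,3,out); (13,3,out); (14,4,on); (15,7,on); (18,3,on)
step 2: rule r2; match: 0->12, 1->3, 2->4, 3->18, 4->14; deleted nodes 14, 18; deleted edges (14,4,on); (18,3,on); added nodes (none); added edges (none); result: nodes: 1:P, 3:P, 4:P, 7:P, 8:P, 10:t1, 12:t2, 13:t3, 15:tok edges: (3,12,in); (4,12,in); (7,13,in); (8,10,in); (10,3,out); (13,3,out); (15,7,on)
final:
nodes: 1:P, 3:P, 4:P, 7:P, 8:P, 10:t1, 12:t2, 13:t3, 15:tok
edges: (3,12,in); (4,12,in); (7,13,in); (8,10,in); (10,3,out); (13,3,out); (15,7,on)


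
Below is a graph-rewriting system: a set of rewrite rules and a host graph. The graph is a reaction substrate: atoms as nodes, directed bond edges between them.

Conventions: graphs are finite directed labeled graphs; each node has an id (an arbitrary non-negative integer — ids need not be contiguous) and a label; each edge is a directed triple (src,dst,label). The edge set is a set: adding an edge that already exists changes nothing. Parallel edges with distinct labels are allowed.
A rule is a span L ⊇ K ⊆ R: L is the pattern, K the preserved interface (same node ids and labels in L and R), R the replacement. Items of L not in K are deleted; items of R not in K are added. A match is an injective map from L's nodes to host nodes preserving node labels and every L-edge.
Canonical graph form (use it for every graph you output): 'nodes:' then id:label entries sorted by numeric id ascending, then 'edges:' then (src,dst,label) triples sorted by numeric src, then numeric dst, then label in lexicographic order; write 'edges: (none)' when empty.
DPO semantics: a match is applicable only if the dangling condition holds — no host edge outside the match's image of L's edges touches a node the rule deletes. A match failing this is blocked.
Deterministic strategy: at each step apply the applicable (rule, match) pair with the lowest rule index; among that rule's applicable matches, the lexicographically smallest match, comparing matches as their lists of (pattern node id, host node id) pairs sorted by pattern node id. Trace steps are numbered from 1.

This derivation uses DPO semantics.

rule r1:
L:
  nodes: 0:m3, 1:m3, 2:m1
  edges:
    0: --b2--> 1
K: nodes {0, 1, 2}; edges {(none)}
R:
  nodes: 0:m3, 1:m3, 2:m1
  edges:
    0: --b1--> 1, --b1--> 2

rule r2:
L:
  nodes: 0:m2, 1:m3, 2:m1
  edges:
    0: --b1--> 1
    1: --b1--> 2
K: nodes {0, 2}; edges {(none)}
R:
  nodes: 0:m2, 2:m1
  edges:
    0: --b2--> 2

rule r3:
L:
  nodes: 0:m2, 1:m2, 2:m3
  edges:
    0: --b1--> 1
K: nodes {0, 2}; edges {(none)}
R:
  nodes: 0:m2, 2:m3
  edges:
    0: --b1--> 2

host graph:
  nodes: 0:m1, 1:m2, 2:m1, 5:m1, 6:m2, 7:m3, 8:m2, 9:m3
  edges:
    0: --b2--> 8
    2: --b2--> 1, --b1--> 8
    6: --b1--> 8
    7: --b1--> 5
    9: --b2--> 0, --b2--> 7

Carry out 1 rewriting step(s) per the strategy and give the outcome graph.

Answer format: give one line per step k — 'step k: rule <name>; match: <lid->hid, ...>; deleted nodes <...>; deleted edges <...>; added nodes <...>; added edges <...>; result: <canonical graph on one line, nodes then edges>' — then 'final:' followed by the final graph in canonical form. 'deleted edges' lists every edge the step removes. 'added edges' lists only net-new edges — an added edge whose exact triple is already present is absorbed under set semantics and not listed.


step 1: rule r1; match: 0->9, 1->7, 2->0; deleted nodes (none); deleted edges (9,7,b2); added nodes (none); added edges (9,0,b1); (9,7,b1); result: nodes: 0:m1, 1:m2, 2:m1, 5:m1, 6:m2, 7:m3, 8:m2, 9:m3 edges: (0,8,b2); (2,1,b2); (2,8,b1); (6,8,b1); (7,5,b1); (9,0,b1); (9,0,b2); (9,7,b1)
final:
nodes: 0:m1, 1:m2, 2:m1, 5:m1, 6:m2, 7:m3, 8:m2, 9:m3
edges: (0,8,b2); (2,1,b2); (2,8,b1); (6,8,b1); (7,5,b1); (9,0,b1); (9,0,b2); (9,7,b1)


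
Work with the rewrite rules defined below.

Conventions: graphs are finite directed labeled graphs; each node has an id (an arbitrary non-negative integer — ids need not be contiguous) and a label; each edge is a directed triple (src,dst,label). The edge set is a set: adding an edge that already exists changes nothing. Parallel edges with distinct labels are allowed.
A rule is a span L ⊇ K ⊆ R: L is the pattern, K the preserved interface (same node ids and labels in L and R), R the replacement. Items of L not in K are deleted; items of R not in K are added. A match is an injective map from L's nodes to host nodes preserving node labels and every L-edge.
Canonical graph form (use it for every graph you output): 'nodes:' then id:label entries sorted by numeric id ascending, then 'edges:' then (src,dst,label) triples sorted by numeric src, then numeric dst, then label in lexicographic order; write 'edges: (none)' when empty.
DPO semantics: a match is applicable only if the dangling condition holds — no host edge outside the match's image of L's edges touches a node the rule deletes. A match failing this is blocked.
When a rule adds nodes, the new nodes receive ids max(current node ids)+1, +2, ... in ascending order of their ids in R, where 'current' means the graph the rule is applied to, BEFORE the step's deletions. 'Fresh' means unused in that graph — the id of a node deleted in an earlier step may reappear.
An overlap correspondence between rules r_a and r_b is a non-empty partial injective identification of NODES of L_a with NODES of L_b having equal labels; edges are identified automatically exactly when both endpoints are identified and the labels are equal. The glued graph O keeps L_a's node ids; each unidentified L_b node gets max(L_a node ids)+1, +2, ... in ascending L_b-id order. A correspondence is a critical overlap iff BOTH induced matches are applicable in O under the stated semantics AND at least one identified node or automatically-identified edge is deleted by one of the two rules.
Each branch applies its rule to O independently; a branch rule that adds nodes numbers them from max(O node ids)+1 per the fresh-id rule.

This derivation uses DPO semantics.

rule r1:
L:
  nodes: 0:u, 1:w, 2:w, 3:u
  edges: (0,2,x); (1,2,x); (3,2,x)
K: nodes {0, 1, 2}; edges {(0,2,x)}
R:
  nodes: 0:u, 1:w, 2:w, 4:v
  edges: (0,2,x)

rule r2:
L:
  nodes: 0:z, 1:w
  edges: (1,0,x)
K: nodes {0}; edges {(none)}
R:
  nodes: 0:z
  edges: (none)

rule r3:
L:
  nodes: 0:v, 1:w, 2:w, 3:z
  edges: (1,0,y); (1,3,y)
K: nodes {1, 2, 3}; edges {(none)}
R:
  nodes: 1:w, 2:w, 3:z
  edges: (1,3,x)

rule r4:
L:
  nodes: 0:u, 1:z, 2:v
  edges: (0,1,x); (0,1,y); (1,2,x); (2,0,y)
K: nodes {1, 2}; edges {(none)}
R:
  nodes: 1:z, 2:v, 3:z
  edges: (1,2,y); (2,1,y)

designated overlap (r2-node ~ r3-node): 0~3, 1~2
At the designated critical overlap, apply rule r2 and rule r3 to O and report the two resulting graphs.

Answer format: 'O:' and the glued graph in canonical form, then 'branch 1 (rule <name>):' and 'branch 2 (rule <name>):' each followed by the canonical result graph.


O:
nodes: 0:z, 1:w, 2:v, 3:w
edges: (1,0,x); (3,0,y); (3,2,y)
branch 1 (rule r2):
nodes: 0:z, 2:v, 3:w
edges: (3,0,y); (3,2,y)
branch 2 (rule r3):
nodes: 0:z, 1:w, 3:w
edges: (1,0,x); (3,0,x)


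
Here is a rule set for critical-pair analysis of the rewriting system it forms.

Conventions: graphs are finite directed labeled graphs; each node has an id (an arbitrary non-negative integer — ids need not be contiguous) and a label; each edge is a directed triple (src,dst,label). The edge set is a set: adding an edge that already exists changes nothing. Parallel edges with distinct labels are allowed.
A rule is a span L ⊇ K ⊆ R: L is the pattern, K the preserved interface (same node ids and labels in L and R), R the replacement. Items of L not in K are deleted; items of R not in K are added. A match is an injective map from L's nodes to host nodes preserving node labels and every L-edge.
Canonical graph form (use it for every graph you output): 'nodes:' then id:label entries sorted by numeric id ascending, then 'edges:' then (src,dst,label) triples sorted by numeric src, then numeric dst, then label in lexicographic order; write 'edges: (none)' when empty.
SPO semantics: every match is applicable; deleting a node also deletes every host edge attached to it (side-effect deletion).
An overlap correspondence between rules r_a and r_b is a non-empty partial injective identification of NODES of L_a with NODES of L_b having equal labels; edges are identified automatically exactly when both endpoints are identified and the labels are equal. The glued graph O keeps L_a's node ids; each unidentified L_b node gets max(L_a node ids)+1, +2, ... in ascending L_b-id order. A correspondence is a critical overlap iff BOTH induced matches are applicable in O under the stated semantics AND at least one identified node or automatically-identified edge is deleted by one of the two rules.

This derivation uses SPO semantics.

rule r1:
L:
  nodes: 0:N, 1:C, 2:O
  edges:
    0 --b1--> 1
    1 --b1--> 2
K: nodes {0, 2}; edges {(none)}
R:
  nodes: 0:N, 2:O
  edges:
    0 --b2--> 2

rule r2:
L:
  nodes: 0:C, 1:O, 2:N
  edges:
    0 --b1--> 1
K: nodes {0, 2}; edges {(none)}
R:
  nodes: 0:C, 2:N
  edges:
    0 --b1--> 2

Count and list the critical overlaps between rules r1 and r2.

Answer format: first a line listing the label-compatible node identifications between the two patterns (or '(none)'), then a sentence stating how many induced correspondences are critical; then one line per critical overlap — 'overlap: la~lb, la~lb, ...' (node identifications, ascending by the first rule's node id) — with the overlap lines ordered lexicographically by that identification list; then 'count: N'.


label-compatible node identifications between L(r1) and L(r2): 0~2, 1~0, 2~1
6 of the induced correspondences are critical overlaps of r1 and r2.
overlap: 0~2, 1~0
overlap: 0~2, 1~0, 2~1
overlap: 0~2, 2~1
overlap: 1~0
overlap: 1~0, 2~1
overlap: 2~1
count: 6


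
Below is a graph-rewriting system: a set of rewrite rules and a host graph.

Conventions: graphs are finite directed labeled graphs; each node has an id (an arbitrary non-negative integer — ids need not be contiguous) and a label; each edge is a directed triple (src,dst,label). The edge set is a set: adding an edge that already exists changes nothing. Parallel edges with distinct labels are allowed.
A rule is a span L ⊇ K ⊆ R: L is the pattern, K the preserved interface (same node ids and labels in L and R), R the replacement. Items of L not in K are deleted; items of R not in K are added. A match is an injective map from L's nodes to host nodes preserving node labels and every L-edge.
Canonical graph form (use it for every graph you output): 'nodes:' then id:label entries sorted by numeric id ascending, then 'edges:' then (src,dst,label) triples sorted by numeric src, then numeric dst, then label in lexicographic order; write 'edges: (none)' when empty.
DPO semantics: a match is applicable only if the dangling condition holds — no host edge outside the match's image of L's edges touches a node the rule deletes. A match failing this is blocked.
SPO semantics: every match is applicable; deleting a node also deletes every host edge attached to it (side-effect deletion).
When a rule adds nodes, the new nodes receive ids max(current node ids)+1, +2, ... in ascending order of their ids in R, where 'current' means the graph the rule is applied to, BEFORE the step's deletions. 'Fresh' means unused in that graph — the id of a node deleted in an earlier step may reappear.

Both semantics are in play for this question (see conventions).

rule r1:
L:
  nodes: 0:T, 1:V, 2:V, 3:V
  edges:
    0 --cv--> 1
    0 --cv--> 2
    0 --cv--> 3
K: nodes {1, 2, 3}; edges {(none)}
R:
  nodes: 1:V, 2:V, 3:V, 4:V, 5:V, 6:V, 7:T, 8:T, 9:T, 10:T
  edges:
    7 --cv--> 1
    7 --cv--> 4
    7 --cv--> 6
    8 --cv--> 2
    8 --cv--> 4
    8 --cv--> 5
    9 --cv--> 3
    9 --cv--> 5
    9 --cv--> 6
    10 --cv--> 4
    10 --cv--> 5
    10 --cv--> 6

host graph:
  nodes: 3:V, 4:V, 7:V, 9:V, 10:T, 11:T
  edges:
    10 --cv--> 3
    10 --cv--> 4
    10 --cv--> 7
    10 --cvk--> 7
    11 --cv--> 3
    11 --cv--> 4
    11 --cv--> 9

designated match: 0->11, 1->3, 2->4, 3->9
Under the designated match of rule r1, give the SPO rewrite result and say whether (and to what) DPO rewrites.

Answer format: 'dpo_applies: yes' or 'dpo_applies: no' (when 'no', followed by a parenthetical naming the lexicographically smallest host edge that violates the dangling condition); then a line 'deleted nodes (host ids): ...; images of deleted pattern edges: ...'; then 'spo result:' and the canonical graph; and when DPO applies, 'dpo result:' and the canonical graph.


dpo_applies: yes
deleted nodes (host ids): 11; images of deleted pattern edges: (11,3,cv); (11,4,cv); (11,9,cv)
spo result:
nodes: 3:V, 4:V, 7:V, 9:V, 10:T, 12:V, 13:V, 14:V, 15:T, 16:T, 17:T, 18:T
edges: (10,3,cv); (10,4,cv); (10,7,cv); (10,7,cvk); (15,3,cv); (15,12,cv); (15,14,cv); (16,4,cv); (16,12,cv); (16,13,cv); (17,9,cv); (17,13,cv); (17,14,cv); (18,12,cv); (18,13,cv); (18,14,cv)
dpo result:
nodes: 3:V, 4:V, 7:V, 9:V, 10:T, 12:V, 13:V, 14:V, 15:T, 16:T, 17:T, 18:T
edges: (10,3,cv); (10,4,cv); (10,7,cv); (10,7,cvk); (15,3,cv); (15,12,cv); (15,14,cv); (16,4,cv); (16,12,cv); (16,13,cv); (17,9,cv); (17,13,cv); (17,14,cv); (18,12,cv); (18,13,cv); (18,14,cv)


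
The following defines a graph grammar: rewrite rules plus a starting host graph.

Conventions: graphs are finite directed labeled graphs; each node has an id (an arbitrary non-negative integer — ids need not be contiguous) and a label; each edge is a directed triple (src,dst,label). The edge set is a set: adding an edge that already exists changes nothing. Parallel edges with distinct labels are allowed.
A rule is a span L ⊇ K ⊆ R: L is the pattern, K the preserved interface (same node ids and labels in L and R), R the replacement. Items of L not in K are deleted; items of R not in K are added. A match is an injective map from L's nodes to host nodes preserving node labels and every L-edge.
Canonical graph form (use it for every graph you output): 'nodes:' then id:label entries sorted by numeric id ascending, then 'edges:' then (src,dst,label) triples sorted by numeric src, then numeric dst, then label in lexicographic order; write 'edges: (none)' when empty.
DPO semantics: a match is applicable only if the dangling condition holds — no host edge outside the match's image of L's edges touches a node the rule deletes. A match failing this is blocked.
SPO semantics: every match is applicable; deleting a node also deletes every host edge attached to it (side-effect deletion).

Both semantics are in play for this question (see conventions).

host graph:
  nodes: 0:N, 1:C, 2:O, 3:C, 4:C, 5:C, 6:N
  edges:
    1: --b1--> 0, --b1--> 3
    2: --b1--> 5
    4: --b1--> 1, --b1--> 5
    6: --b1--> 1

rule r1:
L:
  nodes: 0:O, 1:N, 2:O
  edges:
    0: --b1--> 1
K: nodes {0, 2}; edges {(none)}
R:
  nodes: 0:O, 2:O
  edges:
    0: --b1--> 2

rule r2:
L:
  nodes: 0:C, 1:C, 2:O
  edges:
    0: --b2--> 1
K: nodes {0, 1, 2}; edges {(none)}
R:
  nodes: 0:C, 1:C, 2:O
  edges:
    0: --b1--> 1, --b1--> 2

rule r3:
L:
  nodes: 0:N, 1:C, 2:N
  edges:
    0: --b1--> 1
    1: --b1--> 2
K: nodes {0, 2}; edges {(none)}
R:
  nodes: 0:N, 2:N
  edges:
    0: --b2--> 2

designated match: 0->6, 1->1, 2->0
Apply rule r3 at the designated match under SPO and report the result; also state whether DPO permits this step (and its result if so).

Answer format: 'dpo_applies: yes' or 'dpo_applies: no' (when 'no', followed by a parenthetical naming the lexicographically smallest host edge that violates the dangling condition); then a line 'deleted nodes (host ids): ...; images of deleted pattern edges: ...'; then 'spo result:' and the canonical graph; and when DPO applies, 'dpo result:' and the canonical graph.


dpo_applies: no
(the rule deletes node 1, which keeps host edge (1,3,b1) outside the match image — the dangling condition fails, DPO blocks; SPO proceeds and side-deletes such edges)
deleted nodes (host ids): 1; images of deleted pattern edges: (1,0,b1); (6,1,b1)
spo result:
nodes: 0:N, 2:O, 3:C, 4:C, 5:C, 6:N
edges: (2,5,b1); (4,5,b1); (6,0,b2)


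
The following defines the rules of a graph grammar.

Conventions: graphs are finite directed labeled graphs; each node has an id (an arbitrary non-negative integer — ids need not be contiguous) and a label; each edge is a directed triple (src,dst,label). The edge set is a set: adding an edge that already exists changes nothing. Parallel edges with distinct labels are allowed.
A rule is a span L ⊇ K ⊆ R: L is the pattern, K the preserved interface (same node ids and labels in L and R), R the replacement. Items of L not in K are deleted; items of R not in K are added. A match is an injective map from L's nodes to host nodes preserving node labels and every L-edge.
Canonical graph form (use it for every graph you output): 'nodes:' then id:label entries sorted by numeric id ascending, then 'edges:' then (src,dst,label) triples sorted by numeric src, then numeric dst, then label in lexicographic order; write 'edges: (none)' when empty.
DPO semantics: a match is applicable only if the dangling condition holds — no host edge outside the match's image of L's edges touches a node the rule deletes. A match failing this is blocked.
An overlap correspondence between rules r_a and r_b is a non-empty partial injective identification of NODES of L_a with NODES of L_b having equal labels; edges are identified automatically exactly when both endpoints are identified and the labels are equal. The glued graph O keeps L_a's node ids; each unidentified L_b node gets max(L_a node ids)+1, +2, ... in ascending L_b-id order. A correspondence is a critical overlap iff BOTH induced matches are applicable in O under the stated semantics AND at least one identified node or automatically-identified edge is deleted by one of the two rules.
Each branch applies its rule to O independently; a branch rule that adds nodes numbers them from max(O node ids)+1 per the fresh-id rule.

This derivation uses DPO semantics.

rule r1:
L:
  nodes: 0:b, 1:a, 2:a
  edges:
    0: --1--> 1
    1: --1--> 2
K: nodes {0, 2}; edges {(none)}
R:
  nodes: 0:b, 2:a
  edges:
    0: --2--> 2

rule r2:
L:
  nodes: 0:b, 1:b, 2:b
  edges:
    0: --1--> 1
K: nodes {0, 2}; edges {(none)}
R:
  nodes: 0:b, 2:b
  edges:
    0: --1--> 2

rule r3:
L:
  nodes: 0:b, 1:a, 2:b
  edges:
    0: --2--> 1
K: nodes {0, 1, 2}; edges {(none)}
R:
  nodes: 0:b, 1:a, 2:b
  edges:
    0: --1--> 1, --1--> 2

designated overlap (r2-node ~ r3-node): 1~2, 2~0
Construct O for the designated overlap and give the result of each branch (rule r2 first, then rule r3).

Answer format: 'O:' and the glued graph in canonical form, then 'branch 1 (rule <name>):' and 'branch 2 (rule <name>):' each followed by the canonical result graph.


O:
nodes: 0:b, 1:b, 2:b, 3:a
edges: (0,1,1); (2,3,2)
branch 1 (rule r2):
nodes: 0:b, 2:b, 3:a
edges: (0,2,1); (2,3,2)
branch 2 (rule r3):
nodes: 0:b, 1:b, 2:b, 3:a
edges: (0,1,1); (2,1,1); (2,3,1)


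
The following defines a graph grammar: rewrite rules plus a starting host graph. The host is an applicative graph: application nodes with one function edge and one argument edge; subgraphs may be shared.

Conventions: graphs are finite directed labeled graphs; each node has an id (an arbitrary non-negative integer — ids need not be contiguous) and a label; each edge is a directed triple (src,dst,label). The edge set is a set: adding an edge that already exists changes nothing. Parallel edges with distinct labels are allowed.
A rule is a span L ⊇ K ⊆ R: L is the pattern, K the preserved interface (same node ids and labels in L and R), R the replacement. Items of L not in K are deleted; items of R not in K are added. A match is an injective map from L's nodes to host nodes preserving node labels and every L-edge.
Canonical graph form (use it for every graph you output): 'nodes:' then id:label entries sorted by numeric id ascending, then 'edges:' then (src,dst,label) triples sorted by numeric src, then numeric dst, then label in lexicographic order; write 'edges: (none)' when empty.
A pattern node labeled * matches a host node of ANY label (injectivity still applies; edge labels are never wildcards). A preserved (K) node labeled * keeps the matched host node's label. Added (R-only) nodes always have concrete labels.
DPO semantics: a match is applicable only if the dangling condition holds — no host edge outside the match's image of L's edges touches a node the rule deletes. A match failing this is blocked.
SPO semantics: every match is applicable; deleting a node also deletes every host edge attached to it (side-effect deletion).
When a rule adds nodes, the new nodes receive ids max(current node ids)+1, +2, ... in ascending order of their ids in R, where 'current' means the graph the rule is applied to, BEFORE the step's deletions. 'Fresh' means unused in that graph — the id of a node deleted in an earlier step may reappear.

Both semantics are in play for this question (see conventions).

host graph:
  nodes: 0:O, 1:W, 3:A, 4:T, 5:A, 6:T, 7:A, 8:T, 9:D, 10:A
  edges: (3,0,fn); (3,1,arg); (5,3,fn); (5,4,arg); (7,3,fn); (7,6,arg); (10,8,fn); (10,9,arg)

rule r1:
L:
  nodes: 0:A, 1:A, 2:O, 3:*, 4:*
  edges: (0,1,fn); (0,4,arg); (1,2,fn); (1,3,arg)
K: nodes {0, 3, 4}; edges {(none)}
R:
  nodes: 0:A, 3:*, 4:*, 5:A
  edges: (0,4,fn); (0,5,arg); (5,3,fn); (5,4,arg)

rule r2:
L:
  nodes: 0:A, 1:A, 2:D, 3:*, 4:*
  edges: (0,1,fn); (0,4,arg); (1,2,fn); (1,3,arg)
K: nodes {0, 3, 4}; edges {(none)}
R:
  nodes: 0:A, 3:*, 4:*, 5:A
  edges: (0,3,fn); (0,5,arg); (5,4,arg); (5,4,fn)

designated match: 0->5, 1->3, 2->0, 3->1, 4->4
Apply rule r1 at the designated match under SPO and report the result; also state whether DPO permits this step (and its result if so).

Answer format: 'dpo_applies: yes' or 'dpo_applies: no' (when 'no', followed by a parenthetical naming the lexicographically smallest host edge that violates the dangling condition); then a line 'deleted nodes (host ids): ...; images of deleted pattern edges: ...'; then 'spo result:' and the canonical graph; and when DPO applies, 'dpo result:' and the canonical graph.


dpo_applies: no
(the rule deletes node 3, which keeps host edge (7,3,fn) outside the match image — the dangling condition fails, DPO blocks; SPO proceeds and side-deletes such edges)
deleted nodes (host ids): 0, 3; images of deleted pattern edges: (3,0,fn); (3,1,arg); (5,3,fn); (5,4,arg)
spo result:
nodes: 1:W, 4:T, 5:A, 6:T, 7:A, 8:T, 9:D, 10:A, 11:A
edges: (5,4,fn); (5,11,arg); (7,6,arg); (10,8,fn); (10,9,arg); (11,1,fn); (11,4,arg)


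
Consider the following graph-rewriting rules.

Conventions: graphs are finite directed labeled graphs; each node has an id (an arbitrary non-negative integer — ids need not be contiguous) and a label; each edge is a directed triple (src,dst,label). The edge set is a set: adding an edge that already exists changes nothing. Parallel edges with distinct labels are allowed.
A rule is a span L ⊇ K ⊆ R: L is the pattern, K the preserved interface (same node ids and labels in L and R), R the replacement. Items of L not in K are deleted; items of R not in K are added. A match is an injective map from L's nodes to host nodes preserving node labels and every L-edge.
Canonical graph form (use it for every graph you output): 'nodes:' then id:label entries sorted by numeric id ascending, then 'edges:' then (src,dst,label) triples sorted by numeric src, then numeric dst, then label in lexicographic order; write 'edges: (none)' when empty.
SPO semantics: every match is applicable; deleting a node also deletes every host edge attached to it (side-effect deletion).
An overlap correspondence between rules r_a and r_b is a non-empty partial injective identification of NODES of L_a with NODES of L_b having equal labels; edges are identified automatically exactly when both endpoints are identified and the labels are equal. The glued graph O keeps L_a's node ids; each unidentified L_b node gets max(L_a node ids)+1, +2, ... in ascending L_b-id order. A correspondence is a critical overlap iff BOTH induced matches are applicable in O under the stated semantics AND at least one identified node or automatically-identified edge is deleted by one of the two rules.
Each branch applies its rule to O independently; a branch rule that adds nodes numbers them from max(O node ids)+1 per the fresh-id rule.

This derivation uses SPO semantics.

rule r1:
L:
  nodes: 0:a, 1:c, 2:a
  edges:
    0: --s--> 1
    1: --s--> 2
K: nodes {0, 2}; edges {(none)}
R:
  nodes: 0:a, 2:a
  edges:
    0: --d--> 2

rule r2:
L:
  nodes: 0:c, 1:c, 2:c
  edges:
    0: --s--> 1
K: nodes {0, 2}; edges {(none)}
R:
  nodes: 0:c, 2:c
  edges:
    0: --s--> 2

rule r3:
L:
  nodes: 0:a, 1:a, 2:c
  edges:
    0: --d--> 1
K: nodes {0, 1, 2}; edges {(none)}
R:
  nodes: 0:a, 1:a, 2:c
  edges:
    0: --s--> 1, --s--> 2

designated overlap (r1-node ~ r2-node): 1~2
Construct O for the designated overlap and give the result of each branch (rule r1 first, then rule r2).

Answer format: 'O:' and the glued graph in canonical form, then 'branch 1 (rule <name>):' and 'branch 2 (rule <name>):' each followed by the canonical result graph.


O:
nodes: 0:a, 1:c, 2:a, 3:c, 4:c
edges: (0,1,s); (1,2,s); (3,4,s)
branch 1 (rule r1):
nodes: 0:a, 2:a, 3:c, 4:c
edges: (0,2,d); (3,4,s)
branch 2 (rule r2):
nodes: 0:a, 1:c, 2:a, 3:c
edges: (0,1,s); (1,2,s); (3,1,s)


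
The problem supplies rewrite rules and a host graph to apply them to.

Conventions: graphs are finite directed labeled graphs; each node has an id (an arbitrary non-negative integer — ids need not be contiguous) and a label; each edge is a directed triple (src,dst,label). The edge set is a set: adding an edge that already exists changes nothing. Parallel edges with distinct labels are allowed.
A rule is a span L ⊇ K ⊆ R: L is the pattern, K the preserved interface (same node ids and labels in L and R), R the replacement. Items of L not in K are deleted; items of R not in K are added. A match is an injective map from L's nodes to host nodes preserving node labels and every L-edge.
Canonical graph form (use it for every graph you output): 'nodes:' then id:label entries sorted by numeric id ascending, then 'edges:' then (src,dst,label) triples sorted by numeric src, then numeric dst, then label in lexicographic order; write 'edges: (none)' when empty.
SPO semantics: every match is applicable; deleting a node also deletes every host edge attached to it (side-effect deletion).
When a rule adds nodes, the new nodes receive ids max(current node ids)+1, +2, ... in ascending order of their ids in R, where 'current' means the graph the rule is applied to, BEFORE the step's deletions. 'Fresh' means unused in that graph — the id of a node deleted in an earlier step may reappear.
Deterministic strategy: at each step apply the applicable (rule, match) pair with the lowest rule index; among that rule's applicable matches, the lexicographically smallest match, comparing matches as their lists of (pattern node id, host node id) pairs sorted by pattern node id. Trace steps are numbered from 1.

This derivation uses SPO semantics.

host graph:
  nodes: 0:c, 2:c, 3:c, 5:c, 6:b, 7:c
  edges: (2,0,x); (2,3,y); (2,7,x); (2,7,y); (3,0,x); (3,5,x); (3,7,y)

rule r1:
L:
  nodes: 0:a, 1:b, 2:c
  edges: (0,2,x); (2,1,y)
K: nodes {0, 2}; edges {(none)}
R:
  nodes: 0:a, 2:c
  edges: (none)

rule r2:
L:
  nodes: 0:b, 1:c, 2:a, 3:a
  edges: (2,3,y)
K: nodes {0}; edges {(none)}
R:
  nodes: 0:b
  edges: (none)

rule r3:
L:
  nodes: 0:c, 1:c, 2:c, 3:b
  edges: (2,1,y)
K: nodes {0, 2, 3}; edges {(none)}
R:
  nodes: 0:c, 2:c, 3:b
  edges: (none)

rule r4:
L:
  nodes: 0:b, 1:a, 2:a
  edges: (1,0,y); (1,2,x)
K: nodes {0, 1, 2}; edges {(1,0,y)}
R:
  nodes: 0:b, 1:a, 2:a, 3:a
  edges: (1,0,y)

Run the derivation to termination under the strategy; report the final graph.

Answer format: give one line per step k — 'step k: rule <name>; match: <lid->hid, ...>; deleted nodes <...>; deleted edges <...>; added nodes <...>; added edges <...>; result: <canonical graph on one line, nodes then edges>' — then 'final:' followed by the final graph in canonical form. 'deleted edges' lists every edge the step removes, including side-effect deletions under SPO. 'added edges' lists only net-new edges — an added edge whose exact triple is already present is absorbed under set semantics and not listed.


step 1: rule r3; match: 0->0, 1->3, 2->2, 3->6; deleted nodes 3; deleted edges (2,3,y); (3,0,x); (3,5,x); (3,7,y); added nodes (none); added edges (none); result: nodes: 0:c, 2:c, 5:c, 6:b, 7:c edges: (2,0,x); (2,7,x); (2,7,y)
step 2: rule r3; match: 0->0, 1->7, 2->2, 3->6; deleted nodes 7; deleted edges (2,7,x); (2,7,y); added nodes (none); added edges (none); result: nodes: 0:c, 2:c, 5:c, 6:b edges: (2,0,x)
final:
nodes: 0:c, 2:c, 5:c, 6:b
edges: (2,0,x)
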